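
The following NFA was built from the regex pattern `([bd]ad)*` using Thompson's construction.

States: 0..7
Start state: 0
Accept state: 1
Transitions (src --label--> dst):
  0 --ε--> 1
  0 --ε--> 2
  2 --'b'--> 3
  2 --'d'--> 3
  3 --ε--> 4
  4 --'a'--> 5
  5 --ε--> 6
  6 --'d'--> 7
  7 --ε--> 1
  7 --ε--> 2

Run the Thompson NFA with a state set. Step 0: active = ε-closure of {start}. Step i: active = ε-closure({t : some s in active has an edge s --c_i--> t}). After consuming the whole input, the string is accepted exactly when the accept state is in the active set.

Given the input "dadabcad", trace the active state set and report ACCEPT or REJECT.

Answer: REJECT

Derivation:
start: ε-closure({0}) = {0,1,2}
'd' @ 1: {3,4}
'a' @ 2: {5,6}
'd' @ 3: {1,2,7}  [accepting]
'a' @ 4: {}  — no active states
rest 'bcad' ignored (set empty)
final: {}; accept 1 not in set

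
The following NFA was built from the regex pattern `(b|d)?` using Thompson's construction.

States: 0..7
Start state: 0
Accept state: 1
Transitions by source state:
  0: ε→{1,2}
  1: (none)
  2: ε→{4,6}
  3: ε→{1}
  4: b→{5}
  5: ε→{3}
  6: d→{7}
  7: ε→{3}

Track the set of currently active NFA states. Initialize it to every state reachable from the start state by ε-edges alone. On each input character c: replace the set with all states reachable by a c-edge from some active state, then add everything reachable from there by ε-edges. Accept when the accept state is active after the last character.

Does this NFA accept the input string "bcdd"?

Answer: REJECT

Steps:
S₀ = ε-closure({0}) = {0,1,2,4,6}
'b' @ 1: {1,3,5}  ✓accept
'c' @ 2: {}  — state set empty
rest 'dd' ignored (set empty)
end set {} — state 1 not in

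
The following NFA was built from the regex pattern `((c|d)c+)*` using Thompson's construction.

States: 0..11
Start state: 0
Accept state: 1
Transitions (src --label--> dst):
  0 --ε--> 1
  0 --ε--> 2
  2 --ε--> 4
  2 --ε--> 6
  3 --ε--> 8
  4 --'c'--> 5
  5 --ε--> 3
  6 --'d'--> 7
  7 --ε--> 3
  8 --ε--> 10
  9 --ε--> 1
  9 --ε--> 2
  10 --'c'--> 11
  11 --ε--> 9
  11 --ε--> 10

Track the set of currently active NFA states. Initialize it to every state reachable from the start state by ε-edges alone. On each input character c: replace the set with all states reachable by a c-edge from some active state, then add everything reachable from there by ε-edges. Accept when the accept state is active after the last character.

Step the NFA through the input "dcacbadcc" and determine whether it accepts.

Answer: REJECT

Derivation:
S₀ = ε-closure({0}) = {0,1,2,4,6}
'd' @ 1: {3,7,8,10}
'c' @ 2: {1,2,4,6,9,10,11}  [accepting]
'a' @ 3: {}  — state set empty
rest 'cbadcc' ignored (set empty)
after full input: {}  (accept=1 not in)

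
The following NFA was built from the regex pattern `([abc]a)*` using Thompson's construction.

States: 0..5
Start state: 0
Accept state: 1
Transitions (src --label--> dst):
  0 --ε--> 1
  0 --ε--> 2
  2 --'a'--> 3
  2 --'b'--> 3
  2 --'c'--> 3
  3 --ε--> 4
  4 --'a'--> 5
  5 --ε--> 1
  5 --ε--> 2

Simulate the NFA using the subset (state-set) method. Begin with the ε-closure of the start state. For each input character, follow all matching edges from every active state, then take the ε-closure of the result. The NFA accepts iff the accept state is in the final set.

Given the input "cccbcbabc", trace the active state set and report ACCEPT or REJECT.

S₀ = ε-closure({0}) = {0,1,2}
'c' @ 1: {3,4}
'c' @ 2: {}  — dead — no transitions
rest 'cbcbabc' ignored (set empty)
final: {}; accept 1 not in set

Answer: REJECT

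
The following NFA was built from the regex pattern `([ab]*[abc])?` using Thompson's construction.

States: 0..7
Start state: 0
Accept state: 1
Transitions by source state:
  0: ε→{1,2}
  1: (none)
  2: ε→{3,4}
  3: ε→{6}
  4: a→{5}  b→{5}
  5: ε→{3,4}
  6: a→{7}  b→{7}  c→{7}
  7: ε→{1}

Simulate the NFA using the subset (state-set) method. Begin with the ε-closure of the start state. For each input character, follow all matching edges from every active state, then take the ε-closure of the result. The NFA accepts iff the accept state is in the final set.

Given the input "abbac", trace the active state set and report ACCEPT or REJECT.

S₀ = ε-closure({0}) = {0,1,2,3,4,6}
'a' @ 1: {1,3,4,5,6,7}  [accepting]
'b' @ 2: {1,3,4,5,6,7}  [accepting]
'b' @ 3: {1,3,4,5,6,7}  [accepting]
'a' @ 4: {1,3,4,5,6,7}  [accepting]
'c' @ 5: {1,7}  [accepting]
end set {1,7} — state 1 in

Answer: ACCEPT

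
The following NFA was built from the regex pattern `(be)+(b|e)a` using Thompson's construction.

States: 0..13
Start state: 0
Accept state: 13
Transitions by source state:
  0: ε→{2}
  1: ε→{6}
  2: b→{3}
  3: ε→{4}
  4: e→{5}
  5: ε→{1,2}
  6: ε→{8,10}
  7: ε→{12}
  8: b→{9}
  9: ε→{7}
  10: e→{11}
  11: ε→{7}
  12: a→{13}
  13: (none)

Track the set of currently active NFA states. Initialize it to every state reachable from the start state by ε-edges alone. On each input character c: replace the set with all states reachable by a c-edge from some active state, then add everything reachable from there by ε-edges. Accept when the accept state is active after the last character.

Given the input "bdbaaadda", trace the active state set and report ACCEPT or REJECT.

Answer: REJECT

Steps:
start: ε-closure({0}) = {0,2}
'b' @ 1: {3,4}
'd' @ 2: {}  — no active states
rest 'baaadda' ignored (set empty)
final: {}; accept 13 not in set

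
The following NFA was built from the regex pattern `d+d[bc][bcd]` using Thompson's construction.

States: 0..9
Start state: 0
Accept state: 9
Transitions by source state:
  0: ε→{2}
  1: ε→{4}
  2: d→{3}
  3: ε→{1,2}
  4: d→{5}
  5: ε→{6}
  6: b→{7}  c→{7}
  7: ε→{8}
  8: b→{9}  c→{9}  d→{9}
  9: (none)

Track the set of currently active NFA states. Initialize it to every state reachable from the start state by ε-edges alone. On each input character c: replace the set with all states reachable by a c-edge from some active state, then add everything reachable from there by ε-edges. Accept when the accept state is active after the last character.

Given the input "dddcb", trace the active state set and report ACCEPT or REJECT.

S₀ = ε-closure({0}) = {0,2}
'd' @ 1: {1,2,3,4}
'd' @ 2: {1,2,3,4,5,6}
'd' @ 3: {1,2,3,4,5,6}
'c' @ 4: {7,8}
'b' @ 5: {9}  (accept∈set)
after full input: {9}  (accept=9 in)

Answer: ACCEPT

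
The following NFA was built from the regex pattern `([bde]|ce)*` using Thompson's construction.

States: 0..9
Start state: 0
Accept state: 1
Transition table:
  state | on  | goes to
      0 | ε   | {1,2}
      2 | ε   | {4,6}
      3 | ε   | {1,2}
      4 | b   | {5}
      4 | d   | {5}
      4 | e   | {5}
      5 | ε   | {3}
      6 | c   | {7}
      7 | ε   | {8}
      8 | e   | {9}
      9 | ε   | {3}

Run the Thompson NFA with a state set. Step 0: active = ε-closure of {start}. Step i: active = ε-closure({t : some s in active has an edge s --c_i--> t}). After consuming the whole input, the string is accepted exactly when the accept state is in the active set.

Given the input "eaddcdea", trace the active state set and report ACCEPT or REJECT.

Answer: REJECT

Steps:
initial (ε-close {0}): {0,1,2,4,6}
'e' @ 1: {1,2,3,4,5,6}  [accepting]
'a' @ 2: {}  — no active states
rest 'ddcdea' ignored (set empty)
end set {} — state 1 not in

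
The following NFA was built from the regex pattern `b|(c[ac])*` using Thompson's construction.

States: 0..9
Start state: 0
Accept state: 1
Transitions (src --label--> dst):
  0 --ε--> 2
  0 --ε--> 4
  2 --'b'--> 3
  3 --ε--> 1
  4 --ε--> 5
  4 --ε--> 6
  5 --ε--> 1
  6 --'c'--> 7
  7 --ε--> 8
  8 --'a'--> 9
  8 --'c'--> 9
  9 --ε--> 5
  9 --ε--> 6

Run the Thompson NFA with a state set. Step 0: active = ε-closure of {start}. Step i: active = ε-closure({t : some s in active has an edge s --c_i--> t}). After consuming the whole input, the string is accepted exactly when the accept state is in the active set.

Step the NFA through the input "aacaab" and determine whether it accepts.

Answer: REJECT

Steps:
start: ε-closure({0}) = {0,1,2,4,5,6}
'a' @ 1: {}  — no active states
rest 'acaab' ignored (set empty)
after full input: {}  (accept=1 not in)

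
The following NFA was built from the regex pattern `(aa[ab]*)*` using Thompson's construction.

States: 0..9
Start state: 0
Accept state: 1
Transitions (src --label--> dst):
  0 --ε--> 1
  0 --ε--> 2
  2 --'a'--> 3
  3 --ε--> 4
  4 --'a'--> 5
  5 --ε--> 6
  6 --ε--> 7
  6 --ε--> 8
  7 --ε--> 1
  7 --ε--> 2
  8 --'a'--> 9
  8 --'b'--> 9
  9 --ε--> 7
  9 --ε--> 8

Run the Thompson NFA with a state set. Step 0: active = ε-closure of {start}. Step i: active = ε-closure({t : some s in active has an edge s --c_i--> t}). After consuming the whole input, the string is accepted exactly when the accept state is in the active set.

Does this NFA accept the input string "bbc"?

start: ε-closure({0}) = {0,1,2}
'b' @ 1: {}  — no active states
rest 'bc' ignored (set empty)
after full input: {}  (accept=1 not in)

Answer: REJECT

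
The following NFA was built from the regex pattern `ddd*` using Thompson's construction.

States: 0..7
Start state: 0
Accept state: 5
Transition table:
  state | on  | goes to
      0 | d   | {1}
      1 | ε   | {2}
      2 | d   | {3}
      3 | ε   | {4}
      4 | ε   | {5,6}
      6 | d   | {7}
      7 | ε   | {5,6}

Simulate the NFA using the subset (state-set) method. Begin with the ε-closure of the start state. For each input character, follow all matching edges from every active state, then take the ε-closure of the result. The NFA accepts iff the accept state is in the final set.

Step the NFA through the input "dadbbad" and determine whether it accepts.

start: ε-closure({0}) = {0}
'd' @ 1: {1,2}
'a' @ 2: {}  — no active states
rest 'dbbad' ignored (set empty)
end set {} — state 5 not in

Answer: REJECT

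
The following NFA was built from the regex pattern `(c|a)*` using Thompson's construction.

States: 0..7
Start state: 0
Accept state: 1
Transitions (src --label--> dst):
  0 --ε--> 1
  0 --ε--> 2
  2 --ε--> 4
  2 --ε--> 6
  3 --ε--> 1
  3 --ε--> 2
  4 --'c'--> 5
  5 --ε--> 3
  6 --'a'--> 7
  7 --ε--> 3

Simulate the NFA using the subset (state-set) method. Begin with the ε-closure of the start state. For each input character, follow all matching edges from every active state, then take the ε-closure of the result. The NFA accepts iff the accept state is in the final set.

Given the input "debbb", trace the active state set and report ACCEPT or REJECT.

Answer: REJECT

Steps:
S₀ = ε-closure({0}) = {0,1,2,4,6}
'd' @ 1: {}  — dead — no transitions
rest 'ebbb' ignored (set empty)
after full input: {}  (accept=1 not in)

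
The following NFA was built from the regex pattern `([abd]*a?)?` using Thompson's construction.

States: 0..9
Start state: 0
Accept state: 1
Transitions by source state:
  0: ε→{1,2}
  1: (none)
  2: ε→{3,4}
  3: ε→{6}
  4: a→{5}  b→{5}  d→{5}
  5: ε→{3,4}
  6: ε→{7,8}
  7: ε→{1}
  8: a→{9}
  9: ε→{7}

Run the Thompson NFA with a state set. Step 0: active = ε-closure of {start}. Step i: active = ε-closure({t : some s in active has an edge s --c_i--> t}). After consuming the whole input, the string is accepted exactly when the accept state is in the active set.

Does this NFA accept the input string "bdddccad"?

Answer: REJECT

Steps:
S₀ = ε-closure({0}) = {0,1,2,3,4,6,7,8}
'b' @ 1: {1,3,4,5,6,7,8}  (accept∈set)
'd' @ 2: {1,3,4,5,6,7,8}  (accept∈set)
'd' @ 3: {1,3,4,5,6,7,8}  (accept∈set)
'd' @ 4: {1,3,4,5,6,7,8}  (accept∈set)
'c' @ 5: {}  — no active states
rest 'cad' ignored (set empty)
after full input: {}  (accept=1 not in)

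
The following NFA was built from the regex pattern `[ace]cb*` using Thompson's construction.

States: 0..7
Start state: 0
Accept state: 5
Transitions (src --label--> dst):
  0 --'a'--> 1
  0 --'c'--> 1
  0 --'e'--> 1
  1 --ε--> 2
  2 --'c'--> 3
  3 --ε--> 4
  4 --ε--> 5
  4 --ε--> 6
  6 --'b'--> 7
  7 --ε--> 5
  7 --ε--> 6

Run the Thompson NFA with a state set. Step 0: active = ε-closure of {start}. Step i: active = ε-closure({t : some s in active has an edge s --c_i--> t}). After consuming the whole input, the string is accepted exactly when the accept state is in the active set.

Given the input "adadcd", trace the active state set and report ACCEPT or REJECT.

Answer: REJECT

Trace:
initial (ε-close {0}): {0}
'a' @ 1: {1,2}
'd' @ 2: {}  — no active states
rest 'adcd' ignored (set empty)
end set {} — state 5 not in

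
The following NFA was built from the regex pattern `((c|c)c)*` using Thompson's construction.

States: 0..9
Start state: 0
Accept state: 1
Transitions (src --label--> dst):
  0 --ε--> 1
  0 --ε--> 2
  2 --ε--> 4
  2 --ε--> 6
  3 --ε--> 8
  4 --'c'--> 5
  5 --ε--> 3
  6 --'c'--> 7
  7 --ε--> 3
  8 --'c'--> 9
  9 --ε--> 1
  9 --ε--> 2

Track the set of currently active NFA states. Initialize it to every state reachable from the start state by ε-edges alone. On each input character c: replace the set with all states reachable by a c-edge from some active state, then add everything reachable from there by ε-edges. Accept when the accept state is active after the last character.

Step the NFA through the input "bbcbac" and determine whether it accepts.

Answer: REJECT

Derivation:
initial (ε-close {0}): {0,1,2,4,6}
'b' @ 1: {}  — no active states
rest 'bcbac' ignored (set empty)
end set {} — state 1 not in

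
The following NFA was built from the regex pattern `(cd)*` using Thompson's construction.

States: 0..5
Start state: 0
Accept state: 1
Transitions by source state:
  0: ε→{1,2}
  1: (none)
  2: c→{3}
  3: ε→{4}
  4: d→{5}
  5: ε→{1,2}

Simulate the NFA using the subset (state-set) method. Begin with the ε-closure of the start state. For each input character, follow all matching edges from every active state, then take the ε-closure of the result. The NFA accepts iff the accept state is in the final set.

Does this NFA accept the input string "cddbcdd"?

initial (ε-close {0}): {0,1,2}
'c' @ 1: {3,4}
'd' @ 2: {1,2,5}  (accept∈set)
'd' @ 3: {}  — dead — no transitions
rest 'bcdd' ignored (set empty)
after full input: {}  (accept=1 not in)

Answer: REJECT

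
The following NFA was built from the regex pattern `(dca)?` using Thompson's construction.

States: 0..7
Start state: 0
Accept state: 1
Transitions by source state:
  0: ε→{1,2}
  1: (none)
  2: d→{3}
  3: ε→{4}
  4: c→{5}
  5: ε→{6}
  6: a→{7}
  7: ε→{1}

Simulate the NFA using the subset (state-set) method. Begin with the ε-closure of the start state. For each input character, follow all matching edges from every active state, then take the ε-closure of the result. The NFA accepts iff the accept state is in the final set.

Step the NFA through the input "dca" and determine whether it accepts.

start: ε-closure({0}) = {0,1,2}
'd' @ 1: {3,4}
'c' @ 2: {5,6}
'a' @ 3: {1,7}  (accept∈set)
after full input: {1,7}  (accept=1 in)

Answer: ACCEPT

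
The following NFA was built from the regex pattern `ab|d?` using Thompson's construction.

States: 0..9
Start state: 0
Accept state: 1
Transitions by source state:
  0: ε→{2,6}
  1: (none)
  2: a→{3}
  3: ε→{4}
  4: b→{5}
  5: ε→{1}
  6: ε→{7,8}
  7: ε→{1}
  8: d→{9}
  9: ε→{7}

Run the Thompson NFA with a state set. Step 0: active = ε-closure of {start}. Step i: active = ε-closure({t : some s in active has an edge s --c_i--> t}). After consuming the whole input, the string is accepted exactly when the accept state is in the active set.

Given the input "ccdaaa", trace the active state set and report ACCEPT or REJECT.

Answer: REJECT

Derivation:
S₀ = ε-closure({0}) = {0,1,2,6,7,8}
'c' @ 1: {}  — no active states
rest 'cdaaa' ignored (set empty)
end set {} — state 1 not in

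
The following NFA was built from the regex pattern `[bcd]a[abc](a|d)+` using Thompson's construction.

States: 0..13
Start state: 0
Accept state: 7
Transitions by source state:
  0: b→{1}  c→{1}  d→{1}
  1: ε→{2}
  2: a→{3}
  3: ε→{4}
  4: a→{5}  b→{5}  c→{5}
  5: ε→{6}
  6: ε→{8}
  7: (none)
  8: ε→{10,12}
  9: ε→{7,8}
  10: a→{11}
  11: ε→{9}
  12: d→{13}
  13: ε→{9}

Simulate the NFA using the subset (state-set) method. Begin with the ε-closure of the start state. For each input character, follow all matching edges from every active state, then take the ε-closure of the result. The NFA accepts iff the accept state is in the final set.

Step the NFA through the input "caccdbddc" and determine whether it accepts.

S₀ = ε-closure({0}) = {0}
'c' @ 1: {1,2}
'a' @ 2: {3,4}
'c' @ 3: {5,6,8,10,12}
'c' @ 4: {}  — no active states
rest 'dbddc' ignored (set empty)
final: {}; accept 7 not in set

Answer: REJECT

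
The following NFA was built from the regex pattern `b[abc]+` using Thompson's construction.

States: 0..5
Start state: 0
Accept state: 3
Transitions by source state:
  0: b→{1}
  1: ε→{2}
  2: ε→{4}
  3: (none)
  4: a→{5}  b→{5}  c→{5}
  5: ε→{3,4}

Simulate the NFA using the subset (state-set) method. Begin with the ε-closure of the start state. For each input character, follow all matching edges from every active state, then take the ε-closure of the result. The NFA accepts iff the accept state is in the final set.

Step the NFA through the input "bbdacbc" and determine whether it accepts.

Answer: REJECT

Derivation:
start: ε-closure({0}) = {0}
'b' @ 1: {1,2,4}
'b' @ 2: {3,4,5}  ✓accept
'd' @ 3: {}  — state set empty
rest 'acbc' ignored (set empty)
final: {}; accept 3 not in set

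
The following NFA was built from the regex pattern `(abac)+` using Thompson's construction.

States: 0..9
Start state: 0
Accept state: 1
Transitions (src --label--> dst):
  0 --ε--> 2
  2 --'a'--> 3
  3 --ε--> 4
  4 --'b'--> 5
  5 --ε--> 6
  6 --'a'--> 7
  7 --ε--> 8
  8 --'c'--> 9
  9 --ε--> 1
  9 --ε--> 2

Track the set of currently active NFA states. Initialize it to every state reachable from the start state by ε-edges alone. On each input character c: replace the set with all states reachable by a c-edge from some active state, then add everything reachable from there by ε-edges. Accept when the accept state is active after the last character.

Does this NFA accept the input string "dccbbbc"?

Answer: REJECT

Trace:
S₀ = ε-closure({0}) = {0,2}
'd' @ 1: {}  — state set empty
rest 'ccbbbc' ignored (set empty)
end set {} — state 1 not in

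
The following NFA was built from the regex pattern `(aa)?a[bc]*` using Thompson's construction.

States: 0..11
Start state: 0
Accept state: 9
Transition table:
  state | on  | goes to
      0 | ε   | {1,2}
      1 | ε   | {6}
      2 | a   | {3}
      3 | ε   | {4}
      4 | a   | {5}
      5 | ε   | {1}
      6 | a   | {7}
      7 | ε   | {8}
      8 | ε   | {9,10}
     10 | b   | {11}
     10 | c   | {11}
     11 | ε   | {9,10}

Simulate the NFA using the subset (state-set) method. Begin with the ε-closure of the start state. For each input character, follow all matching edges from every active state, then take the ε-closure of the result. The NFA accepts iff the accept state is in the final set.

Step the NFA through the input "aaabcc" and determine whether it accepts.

Answer: ACCEPT

Trace:
initial (ε-close {0}): {0,1,2,6}
'a' @ 1: {3,4,7,8,9,10}  [accepting]
'a' @ 2: {1,5,6}
'a' @ 3: {7,8,9,10}  [accepting]
'b' @ 4: {9,10,11}  [accepting]
'c' @ 5: {9,10,11}  [accepting]
'c' @ 6: {9,10,11}  [accepting]
final: {9,10,11}; accept 9 in set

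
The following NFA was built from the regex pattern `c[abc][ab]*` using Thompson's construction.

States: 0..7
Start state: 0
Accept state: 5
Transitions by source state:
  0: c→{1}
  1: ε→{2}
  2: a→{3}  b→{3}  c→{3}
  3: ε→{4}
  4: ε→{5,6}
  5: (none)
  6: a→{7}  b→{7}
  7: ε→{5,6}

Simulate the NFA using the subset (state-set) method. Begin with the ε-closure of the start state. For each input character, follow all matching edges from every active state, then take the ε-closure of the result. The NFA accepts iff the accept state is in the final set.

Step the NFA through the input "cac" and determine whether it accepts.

S₀ = ε-closure({0}) = {0}
'c' @ 1: {1,2}
'a' @ 2: {3,4,5,6}  [accepting]
'c' @ 3: {}  — dead — no transitions
after full input: {}  (accept=5 not in)

Answer: REJECT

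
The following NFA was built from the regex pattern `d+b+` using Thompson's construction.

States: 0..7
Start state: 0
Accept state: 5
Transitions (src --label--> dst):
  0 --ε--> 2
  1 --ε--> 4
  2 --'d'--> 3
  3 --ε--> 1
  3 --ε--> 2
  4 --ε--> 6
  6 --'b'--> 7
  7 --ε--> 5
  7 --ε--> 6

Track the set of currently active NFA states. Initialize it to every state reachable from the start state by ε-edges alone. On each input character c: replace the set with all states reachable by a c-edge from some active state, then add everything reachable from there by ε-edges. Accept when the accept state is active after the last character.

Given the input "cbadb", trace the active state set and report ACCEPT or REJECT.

start: ε-closure({0}) = {0,2}
'c' @ 1: {}  — state set empty
rest 'badb' ignored (set empty)
final: {}; accept 5 not in set

Answer: REJECT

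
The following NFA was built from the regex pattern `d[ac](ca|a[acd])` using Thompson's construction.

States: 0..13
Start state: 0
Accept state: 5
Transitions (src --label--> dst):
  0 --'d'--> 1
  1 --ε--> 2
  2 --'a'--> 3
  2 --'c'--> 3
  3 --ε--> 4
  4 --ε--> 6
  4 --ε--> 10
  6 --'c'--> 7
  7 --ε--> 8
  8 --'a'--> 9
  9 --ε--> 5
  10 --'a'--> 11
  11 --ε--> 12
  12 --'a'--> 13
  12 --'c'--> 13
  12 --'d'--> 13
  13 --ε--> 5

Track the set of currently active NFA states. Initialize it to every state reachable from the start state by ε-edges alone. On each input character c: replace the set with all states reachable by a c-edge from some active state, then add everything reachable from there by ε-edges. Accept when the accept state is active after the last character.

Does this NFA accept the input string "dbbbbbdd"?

S₀ = ε-closure({0}) = {0}
'd' @ 1: {1,2}
'b' @ 2: {}  — state set empty
rest 'bbbbdd' ignored (set empty)
end set {} — state 5 not in

Answer: REJECT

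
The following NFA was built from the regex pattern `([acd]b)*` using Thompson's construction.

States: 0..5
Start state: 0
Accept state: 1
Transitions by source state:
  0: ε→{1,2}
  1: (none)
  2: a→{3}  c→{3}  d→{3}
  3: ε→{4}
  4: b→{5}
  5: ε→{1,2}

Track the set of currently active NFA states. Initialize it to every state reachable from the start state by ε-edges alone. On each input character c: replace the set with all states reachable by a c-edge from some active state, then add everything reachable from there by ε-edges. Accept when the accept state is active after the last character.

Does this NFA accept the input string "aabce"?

Answer: REJECT

Trace:
start: ε-closure({0}) = {0,1,2}
'a' @ 1: {3,4}
'a' @ 2: {}  — dead — no transitions
rest 'bce' ignored (set empty)
end set {} — state 1 not in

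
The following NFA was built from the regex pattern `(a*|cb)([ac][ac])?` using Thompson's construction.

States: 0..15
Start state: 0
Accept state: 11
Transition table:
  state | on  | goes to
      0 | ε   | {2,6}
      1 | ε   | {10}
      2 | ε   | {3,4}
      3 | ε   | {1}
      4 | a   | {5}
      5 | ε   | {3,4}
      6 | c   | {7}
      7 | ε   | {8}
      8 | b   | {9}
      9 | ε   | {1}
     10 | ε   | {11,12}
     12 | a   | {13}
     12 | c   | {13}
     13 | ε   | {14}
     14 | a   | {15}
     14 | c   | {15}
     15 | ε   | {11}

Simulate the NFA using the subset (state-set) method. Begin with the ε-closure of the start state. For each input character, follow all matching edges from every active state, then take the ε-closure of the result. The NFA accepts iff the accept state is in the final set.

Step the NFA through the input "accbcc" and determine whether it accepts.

Answer: REJECT

Derivation:
S₀ = ε-closure({0}) = {0,1,2,3,4,6,10,11,12}
'a' @ 1: {1,3,4,5,10,11,12,13,14}  (accept∈set)
'c' @ 2: {11,13,14,15}  (accept∈set)
'c' @ 3: {11,15}  (accept∈set)
'b' @ 4: {}  — state set empty
rest 'cc' ignored (set empty)
final: {}; accept 11 not in set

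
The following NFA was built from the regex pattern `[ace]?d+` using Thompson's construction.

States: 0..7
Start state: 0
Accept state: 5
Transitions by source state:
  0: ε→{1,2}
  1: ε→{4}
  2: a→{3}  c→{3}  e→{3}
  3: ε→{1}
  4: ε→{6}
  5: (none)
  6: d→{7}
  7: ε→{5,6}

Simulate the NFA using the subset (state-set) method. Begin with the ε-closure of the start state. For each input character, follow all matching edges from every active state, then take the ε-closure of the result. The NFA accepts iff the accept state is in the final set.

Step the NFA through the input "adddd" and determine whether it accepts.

Answer: ACCEPT

Steps:
S₀ = ε-closure({0}) = {0,1,2,4,6}
'a' @ 1: {1,3,4,6}
'd' @ 2: {5,6,7}  (accept∈set)
'd' @ 3: {5,6,7}  (accept∈set)
'd' @ 4: {5,6,7}  (accept∈set)
'd' @ 5: {5,6,7}  (accept∈set)
after full input: {5,6,7}  (accept=5 in)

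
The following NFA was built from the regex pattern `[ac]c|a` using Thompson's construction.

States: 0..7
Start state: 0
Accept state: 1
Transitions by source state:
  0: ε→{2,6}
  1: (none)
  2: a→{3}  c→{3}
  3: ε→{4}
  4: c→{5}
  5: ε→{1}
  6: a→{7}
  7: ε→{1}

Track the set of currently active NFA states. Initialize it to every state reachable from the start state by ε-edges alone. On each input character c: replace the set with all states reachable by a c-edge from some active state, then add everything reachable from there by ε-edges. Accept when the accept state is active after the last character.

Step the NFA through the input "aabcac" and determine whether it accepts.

initial (ε-close {0}): {0,2,6}
'a' @ 1: {1,3,4,7}  ✓accept
'a' @ 2: {}  — no active states
rest 'bcac' ignored (set empty)
final: {}; accept 1 not in set

Answer: REJECT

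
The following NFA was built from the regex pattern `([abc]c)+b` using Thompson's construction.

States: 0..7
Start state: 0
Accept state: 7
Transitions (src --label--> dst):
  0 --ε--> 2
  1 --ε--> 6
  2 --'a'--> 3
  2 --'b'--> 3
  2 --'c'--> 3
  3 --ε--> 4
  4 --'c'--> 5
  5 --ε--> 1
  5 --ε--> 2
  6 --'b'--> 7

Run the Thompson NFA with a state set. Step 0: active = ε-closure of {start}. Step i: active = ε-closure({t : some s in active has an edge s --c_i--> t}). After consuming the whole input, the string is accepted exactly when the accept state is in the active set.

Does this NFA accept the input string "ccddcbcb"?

start: ε-closure({0}) = {0,2}
'c' @ 1: {3,4}
'c' @ 2: {1,2,5,6}
'd' @ 3: {}  — dead — no transitions
rest 'dcbcb' ignored (set empty)
end set {} — state 7 not in

Answer: REJECT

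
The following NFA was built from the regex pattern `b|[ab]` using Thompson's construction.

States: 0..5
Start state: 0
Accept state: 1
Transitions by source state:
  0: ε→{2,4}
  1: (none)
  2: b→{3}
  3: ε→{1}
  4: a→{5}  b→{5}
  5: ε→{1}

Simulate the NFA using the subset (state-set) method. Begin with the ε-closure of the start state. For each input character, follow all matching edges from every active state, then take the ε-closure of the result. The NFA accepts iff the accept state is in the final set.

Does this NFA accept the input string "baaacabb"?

Answer: REJECT

Trace:
S₀ = ε-closure({0}) = {0,2,4}
'b' @ 1: {1,3,5}  ✓accept
'a' @ 2: {}  — no active states
rest 'aacabb' ignored (set empty)
final: {}; accept 1 not in set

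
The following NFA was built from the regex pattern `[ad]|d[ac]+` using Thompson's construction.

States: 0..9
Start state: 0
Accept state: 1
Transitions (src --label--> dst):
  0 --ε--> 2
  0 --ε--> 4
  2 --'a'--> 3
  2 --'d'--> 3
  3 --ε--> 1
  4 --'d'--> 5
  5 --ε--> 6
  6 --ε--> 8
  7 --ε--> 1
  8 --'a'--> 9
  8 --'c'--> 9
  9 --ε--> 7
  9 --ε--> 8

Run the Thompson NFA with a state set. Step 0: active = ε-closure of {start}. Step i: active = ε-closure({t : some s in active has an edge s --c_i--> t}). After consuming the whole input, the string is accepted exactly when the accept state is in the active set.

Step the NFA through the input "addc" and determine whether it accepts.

S₀ = ε-closure({0}) = {0,2,4}
'a' @ 1: {1,3}  (accept∈set)
'd' @ 2: {}  — dead — no transitions
rest 'dc' ignored (set empty)
final: {}; accept 1 not in set

Answer: REJECT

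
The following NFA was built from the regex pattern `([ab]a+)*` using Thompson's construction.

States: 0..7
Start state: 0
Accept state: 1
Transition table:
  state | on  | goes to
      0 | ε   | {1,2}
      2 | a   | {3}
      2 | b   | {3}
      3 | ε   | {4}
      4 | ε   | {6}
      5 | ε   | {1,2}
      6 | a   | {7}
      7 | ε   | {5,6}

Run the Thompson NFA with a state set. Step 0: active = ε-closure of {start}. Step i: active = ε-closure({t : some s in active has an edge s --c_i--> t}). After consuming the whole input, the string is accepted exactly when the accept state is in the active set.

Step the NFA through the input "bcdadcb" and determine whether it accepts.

S₀ = ε-closure({0}) = {0,1,2}
'b' @ 1: {3,4,6}
'c' @ 2: {}  — no active states
rest 'dadcb' ignored (set empty)
end set {} — state 1 not in

Answer: REJECT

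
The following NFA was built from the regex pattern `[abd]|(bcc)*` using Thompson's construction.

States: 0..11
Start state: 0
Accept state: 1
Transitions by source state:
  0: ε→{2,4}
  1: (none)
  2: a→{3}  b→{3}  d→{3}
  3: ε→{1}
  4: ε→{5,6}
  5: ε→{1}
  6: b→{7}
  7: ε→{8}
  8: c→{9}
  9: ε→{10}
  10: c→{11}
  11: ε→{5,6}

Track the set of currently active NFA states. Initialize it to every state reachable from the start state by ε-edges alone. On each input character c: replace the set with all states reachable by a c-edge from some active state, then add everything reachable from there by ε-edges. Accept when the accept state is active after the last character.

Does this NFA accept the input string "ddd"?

Answer: REJECT

Derivation:
start: ε-closure({0}) = {0,1,2,4,5,6}
'd' @ 1: {1,3}  (accept∈set)
'd' @ 2: {}  — state set empty
rest 'd' ignored (set empty)
final: {}; accept 1 not in set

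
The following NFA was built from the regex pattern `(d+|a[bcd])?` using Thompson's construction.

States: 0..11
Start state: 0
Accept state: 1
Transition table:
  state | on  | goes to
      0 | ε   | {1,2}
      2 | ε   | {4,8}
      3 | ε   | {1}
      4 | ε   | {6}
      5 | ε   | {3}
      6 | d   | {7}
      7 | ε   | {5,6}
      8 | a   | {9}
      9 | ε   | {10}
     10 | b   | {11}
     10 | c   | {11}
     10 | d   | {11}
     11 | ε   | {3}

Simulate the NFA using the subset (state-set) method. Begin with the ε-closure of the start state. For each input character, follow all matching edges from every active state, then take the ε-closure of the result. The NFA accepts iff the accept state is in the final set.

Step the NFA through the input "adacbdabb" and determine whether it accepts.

Answer: REJECT

Derivation:
S₀ = ε-closure({0}) = {0,1,2,4,6,8}
'a' @ 1: {9,10}
'd' @ 2: {1,3,11}  [accepting]
'a' @ 3: {}  — state set empty
rest 'cbdabb' ignored (set empty)
after full input: {}  (accept=1 not in)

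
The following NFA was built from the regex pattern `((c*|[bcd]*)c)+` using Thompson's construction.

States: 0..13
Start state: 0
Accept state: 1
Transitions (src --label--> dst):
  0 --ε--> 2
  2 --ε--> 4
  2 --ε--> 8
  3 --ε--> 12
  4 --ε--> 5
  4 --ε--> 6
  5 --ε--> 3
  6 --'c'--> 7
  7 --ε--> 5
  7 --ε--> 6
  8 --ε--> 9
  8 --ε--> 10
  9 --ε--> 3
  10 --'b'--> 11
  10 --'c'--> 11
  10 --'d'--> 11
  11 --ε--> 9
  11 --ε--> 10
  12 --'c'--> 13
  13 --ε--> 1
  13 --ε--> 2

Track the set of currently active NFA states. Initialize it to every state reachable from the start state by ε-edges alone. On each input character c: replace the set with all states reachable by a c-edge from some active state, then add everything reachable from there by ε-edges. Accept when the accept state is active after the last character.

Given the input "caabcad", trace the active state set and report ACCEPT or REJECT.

S₀ = ε-closure({0}) = {0,2,3,4,5,6,8,9,10,12}
'c' @ 1: {1,2,3,4,5,6,7,8,9,10,11,12,13}  [accepting]
'a' @ 2: {}  — dead — no transitions
rest 'abcad' ignored (set empty)
final: {}; accept 1 not in set

Answer: REJECT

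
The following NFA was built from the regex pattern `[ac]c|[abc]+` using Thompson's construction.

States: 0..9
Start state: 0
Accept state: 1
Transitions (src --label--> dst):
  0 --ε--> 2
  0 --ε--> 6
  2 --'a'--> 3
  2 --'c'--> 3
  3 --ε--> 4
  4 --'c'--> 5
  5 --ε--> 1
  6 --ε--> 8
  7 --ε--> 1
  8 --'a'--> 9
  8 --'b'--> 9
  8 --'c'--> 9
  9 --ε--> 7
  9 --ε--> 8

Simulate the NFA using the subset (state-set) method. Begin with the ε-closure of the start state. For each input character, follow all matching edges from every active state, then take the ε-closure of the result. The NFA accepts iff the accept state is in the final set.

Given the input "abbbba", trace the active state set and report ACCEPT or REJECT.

S₀ = ε-closure({0}) = {0,2,6,8}
'a' @ 1: {1,3,4,7,8,9}  (accept∈set)
'b' @ 2: {1,7,8,9}  (accept∈set)
'b' @ 3: {1,7,8,9}  (accept∈set)
'b' @ 4: {1,7,8,9}  (accept∈set)
'b' @ 5: {1,7,8,9}  (accept∈set)
'a' @ 6: {1,7,8,9}  (accept∈set)
final: {1,7,8,9}; accept 1 in set

Answer: ACCEPT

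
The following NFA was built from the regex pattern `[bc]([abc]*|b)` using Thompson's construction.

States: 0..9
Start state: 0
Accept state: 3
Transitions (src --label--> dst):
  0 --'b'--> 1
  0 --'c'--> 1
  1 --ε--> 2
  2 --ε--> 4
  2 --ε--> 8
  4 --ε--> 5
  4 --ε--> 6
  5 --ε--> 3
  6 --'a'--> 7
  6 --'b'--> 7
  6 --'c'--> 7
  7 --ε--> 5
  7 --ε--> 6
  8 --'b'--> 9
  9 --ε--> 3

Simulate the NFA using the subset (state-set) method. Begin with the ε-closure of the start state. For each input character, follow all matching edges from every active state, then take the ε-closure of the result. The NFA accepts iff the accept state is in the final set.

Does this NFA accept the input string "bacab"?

Answer: ACCEPT

Trace:
S₀ = ε-closure({0}) = {0}
'b' @ 1: {1,2,3,4,5,6,8}  ✓accept
'a' @ 2: {3,5,6,7}  ✓accept
'c' @ 3: {3,5,6,7}  ✓accept
'a' @ 4: {3,5,6,7}  ✓accept
'b' @ 5: {3,5,6,7}  ✓accept
final: {3,5,6,7}; accept 3 in set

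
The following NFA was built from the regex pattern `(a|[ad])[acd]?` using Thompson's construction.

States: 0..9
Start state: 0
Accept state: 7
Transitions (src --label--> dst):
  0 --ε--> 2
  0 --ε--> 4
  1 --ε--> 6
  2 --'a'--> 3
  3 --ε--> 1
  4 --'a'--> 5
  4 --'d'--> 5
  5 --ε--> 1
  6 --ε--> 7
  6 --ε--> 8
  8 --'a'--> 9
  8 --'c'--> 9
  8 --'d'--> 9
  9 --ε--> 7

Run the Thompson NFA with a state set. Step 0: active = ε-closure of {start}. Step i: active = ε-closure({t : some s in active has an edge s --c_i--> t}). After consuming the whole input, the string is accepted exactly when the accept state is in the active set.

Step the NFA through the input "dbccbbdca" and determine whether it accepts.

start: ε-closure({0}) = {0,2,4}
'd' @ 1: {1,5,6,7,8}  [accepting]
'b' @ 2: {}  — no active states
rest 'ccbbdca' ignored (set empty)
end set {} — state 7 not in

Answer: REJECT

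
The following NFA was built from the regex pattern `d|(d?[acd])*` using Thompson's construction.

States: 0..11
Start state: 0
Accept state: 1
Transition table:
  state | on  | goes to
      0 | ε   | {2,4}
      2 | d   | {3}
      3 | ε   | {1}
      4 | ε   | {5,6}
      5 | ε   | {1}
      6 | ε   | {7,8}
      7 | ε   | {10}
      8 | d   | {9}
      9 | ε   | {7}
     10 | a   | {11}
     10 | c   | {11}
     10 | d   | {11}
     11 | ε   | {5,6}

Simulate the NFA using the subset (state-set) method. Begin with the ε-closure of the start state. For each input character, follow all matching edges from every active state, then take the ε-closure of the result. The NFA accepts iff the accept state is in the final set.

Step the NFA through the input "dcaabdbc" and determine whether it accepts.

Answer: REJECT

Derivation:
initial (ε-close {0}): {0,1,2,4,5,6,7,8,10}
'd' @ 1: {1,3,5,6,7,8,9,10,11}  [accepting]
'c' @ 2: {1,5,6,7,8,10,11}  [accepting]
'a' @ 3: {1,5,6,7,8,10,11}  [accepting]
'a' @ 4: {1,5,6,7,8,10,11}  [accepting]
'b' @ 5: {}  — dead — no transitions
rest 'dbc' ignored (set empty)
after full input: {}  (accept=1 not in)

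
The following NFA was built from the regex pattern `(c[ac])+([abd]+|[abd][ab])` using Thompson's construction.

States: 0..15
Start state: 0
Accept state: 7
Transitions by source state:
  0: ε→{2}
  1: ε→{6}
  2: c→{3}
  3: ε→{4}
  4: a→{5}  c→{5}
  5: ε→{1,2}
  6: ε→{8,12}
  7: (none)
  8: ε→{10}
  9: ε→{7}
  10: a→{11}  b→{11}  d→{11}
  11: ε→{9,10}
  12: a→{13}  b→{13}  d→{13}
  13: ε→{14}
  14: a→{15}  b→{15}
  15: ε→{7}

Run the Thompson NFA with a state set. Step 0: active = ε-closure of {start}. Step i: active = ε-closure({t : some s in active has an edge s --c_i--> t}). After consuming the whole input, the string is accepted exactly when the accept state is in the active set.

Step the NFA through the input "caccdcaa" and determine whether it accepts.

initial (ε-close {0}): {0,2}
'c' @ 1: {3,4}
'a' @ 2: {1,2,5,6,8,10,12}
'c' @ 3: {3,4}
'c' @ 4: {1,2,5,6,8,10,12}
'd' @ 5: {7,9,10,11,13,14}  [accepting]
'c' @ 6: {}  — state set empty
rest 'aa' ignored (set empty)
end set {} — state 7 not in

Answer: REJECT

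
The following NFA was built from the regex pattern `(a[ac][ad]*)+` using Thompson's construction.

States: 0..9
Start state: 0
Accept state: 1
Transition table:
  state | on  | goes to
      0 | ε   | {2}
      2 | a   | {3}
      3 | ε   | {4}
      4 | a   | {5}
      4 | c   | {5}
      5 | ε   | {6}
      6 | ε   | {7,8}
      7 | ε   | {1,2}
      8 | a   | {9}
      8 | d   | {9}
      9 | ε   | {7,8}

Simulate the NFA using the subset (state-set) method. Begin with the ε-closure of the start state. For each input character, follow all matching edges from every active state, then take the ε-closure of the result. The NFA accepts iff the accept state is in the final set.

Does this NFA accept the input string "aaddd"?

Answer: ACCEPT

Trace:
start: ε-closure({0}) = {0,2}
'a' @ 1: {3,4}
'a' @ 2: {1,2,5,6,7,8}  [accepting]
'd' @ 3: {1,2,7,8,9}  [accepting]
'd' @ 4: {1,2,7,8,9}  [accepting]
'd' @ 5: {1,2,7,8,9}  [accepting]
after full input: {1,2,7,8,9}  (accept=1 in)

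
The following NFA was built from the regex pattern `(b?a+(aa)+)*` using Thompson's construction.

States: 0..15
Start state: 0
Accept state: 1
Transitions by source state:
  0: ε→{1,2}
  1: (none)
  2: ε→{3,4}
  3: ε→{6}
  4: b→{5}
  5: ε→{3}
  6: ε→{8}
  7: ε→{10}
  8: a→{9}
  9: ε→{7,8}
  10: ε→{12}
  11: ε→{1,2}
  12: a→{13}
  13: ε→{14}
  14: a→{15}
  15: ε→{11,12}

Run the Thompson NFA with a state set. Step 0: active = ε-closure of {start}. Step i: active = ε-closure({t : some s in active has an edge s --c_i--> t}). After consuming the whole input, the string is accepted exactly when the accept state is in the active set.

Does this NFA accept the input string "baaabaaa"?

Answer: ACCEPT

Derivation:
initial (ε-close {0}): {0,1,2,3,4,6,8}
'b' @ 1: {3,5,6,8}
'a' @ 2: {7,8,9,10,12}
'a' @ 3: {7,8,9,10,12,13,14}
'a' @ 4: {1,2,3,4,6,7,8,9,10,11,12,13,14,15}  ✓accept
'b' @ 5: {3,5,6,8}
'a' @ 6: {7,8,9,10,12}
'a' @ 7: {7,8,9,10,12,13,14}
'a' @ 8: {1,2,3,4,6,7,8,9,10,11,12,13,14,15}  ✓accept
final: {1,2,3,4,6,7,8,9,10,11,12,13,14,15}; accept 1 in set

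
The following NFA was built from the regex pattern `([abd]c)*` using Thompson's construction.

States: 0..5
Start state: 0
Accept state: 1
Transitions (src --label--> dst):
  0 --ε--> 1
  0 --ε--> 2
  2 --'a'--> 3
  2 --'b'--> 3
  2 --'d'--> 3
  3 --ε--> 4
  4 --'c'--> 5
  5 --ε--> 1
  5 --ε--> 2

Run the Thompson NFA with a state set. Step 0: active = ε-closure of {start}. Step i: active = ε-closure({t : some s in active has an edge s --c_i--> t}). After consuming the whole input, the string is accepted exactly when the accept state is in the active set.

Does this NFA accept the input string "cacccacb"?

initial (ε-close {0}): {0,1,2}
'c' @ 1: {}  — state set empty
rest 'acccacb' ignored (set empty)
after full input: {}  (accept=1 not in)

Answer: REJECT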